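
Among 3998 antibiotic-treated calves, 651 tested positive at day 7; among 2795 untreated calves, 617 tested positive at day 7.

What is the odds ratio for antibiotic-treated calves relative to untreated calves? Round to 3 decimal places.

0.687

odds, antibiotic-treated calves = 651/3347 = 0.1945
odds, untreated calves = 617/2178 = 0.2833
OR = 0.1945 / 0.2833 = 0.687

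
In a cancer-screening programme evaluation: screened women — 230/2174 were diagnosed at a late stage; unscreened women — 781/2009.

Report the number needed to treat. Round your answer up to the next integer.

risk, screened women = 230/2174 = 0.105796
risk, unscreened women = 781/2009 = 0.388751
absolute risk difference = 0.282955
1 / 0.282955 = 3.534 → round up → 4

NNT ≈ 4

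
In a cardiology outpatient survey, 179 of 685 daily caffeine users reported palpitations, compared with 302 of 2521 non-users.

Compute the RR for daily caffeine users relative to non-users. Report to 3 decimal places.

risk, daily caffeine users = 179/685 = 0.2613
risk, non-users = 302/2521 = 0.1198
RR = 0.2613 / 0.1198 = 2.181

2.181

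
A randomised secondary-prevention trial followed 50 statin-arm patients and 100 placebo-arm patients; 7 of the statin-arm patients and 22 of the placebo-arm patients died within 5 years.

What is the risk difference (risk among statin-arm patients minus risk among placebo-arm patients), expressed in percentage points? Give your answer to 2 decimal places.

risk, statin-arm patients = 7/50 = 0.1400
risk, placebo-arm patients = 22/100 = 0.2200
risk difference = 0.1400 − 0.2200 = -0.0800 → -8.00 percentage points

RD: -8.00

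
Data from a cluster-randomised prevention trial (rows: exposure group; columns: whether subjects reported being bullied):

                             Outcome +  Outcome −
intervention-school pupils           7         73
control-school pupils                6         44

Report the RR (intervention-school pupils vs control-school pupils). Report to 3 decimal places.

0.729

risk, intervention-school pupils = 7/80 = 0.0875
risk, control-school pupils = 6/50 = 0.1200
RR = 0.0875 / 0.1200 = 0.729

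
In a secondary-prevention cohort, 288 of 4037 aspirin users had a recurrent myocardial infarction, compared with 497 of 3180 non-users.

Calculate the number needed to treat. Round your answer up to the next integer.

risk, aspirin users = 288/4037 = 0.071340
risk, non-users = 497/3180 = 0.156289
absolute risk difference = 0.084949
1 / 0.084949 = 11.772 → round up → 12

NNT = 12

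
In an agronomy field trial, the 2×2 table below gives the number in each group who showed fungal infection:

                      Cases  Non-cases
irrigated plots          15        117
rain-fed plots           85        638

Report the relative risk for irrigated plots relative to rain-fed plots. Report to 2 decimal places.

0.97

risk, irrigated plots = 15/132 = 0.1136
risk, rain-fed plots = 85/723 = 0.1176
RR = 0.1136 / 0.1176 = 0.97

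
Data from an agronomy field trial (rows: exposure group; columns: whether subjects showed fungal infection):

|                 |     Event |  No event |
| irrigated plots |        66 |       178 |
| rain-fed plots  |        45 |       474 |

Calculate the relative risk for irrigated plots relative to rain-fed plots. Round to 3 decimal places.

3.120

risk, irrigated plots = 66/244 = 0.2705
risk, rain-fed plots = 45/519 = 0.0867
RR = 0.2705 / 0.0867 = 3.120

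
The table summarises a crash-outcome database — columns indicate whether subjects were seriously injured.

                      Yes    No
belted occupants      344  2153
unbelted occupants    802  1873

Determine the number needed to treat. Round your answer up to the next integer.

NNT ≈ 7

risk, belted occupants = 344/2497 = 0.137765
risk, unbelted occupants = 802/2675 = 0.299813
absolute risk difference = 0.162048
1 / 0.162048 = 6.171 → round up → 7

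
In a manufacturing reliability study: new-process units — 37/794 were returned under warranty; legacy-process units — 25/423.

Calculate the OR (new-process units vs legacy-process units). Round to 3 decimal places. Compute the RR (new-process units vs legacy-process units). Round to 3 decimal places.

odds, new-process units = 37/757 = 0.04888
odds, legacy-process units = 25/398 = 0.06281
OR = 0.04888 / 0.06281 = 0.778
risk, new-process units = 37/794 = 0.04660
risk, legacy-process units = 25/423 = 0.05910
RR = 0.04660 / 0.05910 = 0.788

OR = 0.778; RR = 0.788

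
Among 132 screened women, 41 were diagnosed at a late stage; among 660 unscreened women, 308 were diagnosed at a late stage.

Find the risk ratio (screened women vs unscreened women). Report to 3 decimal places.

risk, screened women = 41/132 = 0.3106
risk, unscreened women = 308/660 = 0.4667
RR = 0.3106 / 0.4667 = 0.666

RR = 0.666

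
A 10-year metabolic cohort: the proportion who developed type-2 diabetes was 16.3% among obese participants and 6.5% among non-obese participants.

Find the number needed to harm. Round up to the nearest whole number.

NNH = 11

absolute risk difference = 0.098000
1 / 0.098000 = 10.204 → round up → 11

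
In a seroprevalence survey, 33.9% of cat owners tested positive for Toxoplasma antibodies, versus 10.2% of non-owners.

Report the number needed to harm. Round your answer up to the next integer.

NNH ≈ 5

absolute risk difference = 0.237000
1 / 0.237000 = 4.219 → round up → 5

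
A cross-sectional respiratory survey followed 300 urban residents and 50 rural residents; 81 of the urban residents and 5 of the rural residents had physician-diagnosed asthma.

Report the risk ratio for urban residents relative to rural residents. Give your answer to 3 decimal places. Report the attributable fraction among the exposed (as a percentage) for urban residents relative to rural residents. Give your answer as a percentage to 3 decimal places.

RR = 2.700; AR% = 62.963%

risk, urban residents = 81/300 = 0.2700
risk, rural residents = 5/50 = 0.1000
RR = 0.2700 / 0.1000 = 2.700
AR% = (0.2700 − 0.1000) / 0.2700 = 0.6296 → 62.963%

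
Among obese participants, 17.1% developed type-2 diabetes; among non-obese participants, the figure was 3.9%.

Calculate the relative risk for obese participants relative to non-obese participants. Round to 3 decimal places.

RR = 0.17100 / 0.03900 = 4.385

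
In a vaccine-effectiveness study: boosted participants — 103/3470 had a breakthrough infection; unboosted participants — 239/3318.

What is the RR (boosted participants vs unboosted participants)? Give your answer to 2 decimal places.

0.41

risk, boosted participants = 103/3470 = 0.02968
risk, unboosted participants = 239/3318 = 0.07203
RR = 0.02968 / 0.07203 = 0.41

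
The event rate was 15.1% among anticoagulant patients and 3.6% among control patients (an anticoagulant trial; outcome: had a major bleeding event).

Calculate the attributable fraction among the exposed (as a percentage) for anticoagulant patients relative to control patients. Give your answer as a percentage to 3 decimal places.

AR% = (0.15100 − 0.03600) / 0.15100 = 0.7616 → 76.159%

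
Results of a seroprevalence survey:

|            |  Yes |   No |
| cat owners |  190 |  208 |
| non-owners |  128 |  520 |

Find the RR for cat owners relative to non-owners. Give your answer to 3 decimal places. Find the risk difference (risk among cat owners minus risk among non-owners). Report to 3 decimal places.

RR = 2.417; RD = 0.280

risk, cat owners = 190/398 = 0.4774
risk, non-owners = 128/648 = 0.1975
RR = 0.4774 / 0.1975 = 2.417
risk difference = 0.4774 − 0.1975 = 0.280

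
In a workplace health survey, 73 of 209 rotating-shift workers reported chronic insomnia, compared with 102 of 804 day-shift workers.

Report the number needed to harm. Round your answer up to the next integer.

5

risk, rotating-shift workers = 73/209 = 0.349282
risk, day-shift workers = 102/804 = 0.126866
absolute risk difference = 0.222417
1 / 0.222417 = 4.496 → round up → 5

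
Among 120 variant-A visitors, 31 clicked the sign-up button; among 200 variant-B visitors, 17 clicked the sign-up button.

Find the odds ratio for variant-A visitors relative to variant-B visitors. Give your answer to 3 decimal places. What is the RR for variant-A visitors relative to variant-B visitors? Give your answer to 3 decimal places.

OR = (31 × 183) / (89 × 17) = 5673/1513 ≈ 3.750
risk, variant-A visitors = 31/120 = 0.2583
risk, variant-B visitors = 17/200 = 0.0850
RR = 0.2583 / 0.0850 = 3.039

OR = 3.750; RR = 3.039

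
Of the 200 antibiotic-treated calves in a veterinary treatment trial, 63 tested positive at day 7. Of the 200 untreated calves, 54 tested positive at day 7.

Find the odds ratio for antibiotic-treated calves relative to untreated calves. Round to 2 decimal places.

OR = (63 × 146) / (137 × 54) = 9198/7398 ≈ 1.24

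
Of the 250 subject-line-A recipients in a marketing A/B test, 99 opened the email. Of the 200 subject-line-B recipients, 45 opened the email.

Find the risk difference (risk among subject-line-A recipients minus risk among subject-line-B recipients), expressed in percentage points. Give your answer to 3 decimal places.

risk, subject-line-A recipients = 99/250 = 0.3960
risk, subject-line-B recipients = 45/200 = 0.2250
risk difference = 0.3960 − 0.2250 = 0.1710 → 17.100 percentage points

RD: 17.100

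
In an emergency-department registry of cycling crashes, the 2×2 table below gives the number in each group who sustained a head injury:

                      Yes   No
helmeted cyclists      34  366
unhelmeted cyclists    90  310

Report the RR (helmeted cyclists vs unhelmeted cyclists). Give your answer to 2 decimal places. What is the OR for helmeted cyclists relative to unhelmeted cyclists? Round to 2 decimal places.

risk, helmeted cyclists = 34/400 = 0.0850
risk, unhelmeted cyclists = 90/400 = 0.2250
RR = 0.0850 / 0.2250 = 0.38
OR = (34 × 310) / (366 × 90) = 10540/32940 ≈ 0.32

RR = 0.38; OR = 0.32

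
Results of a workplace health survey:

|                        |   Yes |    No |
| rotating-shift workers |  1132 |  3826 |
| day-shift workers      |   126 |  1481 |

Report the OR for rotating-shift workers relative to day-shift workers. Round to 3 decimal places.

OR = (1132 × 1481) / (3826 × 126) = 1676492/482076 ≈ 3.478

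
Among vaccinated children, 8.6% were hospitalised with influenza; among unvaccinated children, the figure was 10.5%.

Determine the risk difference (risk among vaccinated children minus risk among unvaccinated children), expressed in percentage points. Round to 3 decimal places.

-1.900

risk difference = 0.0860 − 0.1050 = -0.0190 → -1.900 percentage points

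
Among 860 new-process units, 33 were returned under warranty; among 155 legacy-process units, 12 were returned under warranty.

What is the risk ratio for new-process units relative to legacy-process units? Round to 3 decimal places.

RR = 0.496

risk, new-process units = 33/860 = 0.03837
risk, legacy-process units = 12/155 = 0.07742
RR = 0.03837 / 0.07742 = 0.496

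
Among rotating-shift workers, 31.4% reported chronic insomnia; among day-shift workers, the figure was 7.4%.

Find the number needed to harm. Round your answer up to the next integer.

absolute risk difference = 0.240000
1 / 0.240000 = 4.167 → round up → 5

NNH: 5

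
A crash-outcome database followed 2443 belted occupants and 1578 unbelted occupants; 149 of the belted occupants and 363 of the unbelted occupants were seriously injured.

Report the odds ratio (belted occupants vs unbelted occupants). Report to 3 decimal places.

OR = (149 × 1215) / (2294 × 363) = 181035/832722 ≈ 0.217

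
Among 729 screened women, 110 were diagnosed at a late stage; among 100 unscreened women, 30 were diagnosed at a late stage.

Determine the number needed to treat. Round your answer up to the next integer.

risk, screened women = 110/729 = 0.150892
risk, unscreened women = 30/100 = 0.300000
absolute risk difference = 0.149108
1 / 0.149108 = 6.707 → round up → 7

NNT: 7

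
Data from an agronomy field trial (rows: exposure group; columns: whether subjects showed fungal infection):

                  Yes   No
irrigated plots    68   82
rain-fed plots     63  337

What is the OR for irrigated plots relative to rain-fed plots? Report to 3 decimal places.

OR = (68 × 337) / (82 × 63) = 22916/5166 ≈ 4.436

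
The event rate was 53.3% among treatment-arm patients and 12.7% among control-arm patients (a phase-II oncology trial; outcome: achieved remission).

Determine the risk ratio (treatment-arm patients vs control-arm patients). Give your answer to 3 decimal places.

RR = 0.5330 / 0.1270 = 4.197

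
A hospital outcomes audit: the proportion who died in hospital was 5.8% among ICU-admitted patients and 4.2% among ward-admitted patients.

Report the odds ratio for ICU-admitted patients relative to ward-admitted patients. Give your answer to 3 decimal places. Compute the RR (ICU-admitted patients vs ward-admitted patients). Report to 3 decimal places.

OR = 1.404; RR = 1.381

odds, ICU-admitted patients = 0.05800/0.94200 = 0.06157
odds, ward-admitted patients = 0.04200/0.95800 = 0.04384
OR = 0.06157 / 0.04384 = 1.404
RR = 0.05800 / 0.04200 = 1.381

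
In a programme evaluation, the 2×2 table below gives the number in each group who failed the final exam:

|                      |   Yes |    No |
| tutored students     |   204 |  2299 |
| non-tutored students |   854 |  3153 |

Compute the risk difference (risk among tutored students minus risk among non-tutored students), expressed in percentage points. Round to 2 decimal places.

risk, tutored students = 204/2503 = 0.0815
risk, non-tutored students = 854/4007 = 0.2131
risk difference = 0.0815 − 0.2131 = -0.1316 → -13.16 percentage points

-13.16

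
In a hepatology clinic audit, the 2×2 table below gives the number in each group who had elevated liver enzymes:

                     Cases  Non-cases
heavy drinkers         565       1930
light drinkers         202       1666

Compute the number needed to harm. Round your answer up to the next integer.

NNH ≈ 9

risk, heavy drinkers = 565/2495 = 0.226453
risk, light drinkers = 202/1868 = 0.108137
absolute risk difference = 0.118316
1 / 0.118316 = 8.452 → round up → 9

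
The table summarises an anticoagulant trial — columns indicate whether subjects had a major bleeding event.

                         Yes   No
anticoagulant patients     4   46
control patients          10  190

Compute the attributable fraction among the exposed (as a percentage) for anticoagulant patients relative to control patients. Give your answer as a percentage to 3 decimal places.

risk, anticoagulant patients = 4/50 = 0.0800
risk, control patients = 10/200 = 0.0500
AR% = (0.0800 − 0.0500) / 0.0800 = 0.3750 → 37.500%

AR%: 37.500%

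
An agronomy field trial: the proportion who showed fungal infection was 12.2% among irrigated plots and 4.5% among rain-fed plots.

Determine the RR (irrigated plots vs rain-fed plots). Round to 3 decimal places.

RR = 0.12200 / 0.04500 = 2.711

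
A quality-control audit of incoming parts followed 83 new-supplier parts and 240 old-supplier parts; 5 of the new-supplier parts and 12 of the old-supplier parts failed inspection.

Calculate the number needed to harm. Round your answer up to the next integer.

risk, new-supplier parts = 5/83 = 0.060241
risk, old-supplier parts = 12/240 = 0.050000
absolute risk difference = 0.010241
1 / 0.010241 = 97.647 → round up → 98

NNH: 98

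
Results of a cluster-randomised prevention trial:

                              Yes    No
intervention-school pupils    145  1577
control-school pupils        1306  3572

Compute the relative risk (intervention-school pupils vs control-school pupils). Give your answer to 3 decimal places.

risk, intervention-school pupils = 145/1722 = 0.0842
risk, control-school pupils = 1306/4878 = 0.2677
RR = 0.0842 / 0.2677 = 0.315

RR = 0.315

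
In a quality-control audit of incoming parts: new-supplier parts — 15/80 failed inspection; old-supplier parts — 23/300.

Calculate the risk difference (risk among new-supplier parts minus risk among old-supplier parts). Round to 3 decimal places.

risk, new-supplier parts = 15/80 = 0.1875
risk, old-supplier parts = 23/300 = 0.0767
risk difference = 0.1875 − 0.0767 = 0.111

0.111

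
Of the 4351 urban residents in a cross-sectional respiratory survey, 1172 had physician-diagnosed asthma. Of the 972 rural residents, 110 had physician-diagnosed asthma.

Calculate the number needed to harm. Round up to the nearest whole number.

risk, urban residents = 1172/4351 = 0.269363
risk, rural residents = 110/972 = 0.113169
absolute risk difference = 0.156195
1 / 0.156195 = 6.402 → round up → 7

7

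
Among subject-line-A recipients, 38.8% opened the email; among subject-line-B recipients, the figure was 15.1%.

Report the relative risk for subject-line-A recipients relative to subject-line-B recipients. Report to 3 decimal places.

RR = 0.3880 / 0.1510 = 2.570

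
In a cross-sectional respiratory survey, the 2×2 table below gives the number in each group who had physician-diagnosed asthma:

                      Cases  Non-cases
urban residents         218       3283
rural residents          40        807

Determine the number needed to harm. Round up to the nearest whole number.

NNH ≈ 67

risk, urban residents = 218/3501 = 0.062268
risk, rural residents = 40/847 = 0.047226
absolute risk difference = 0.015042
1 / 0.015042 = 66.481 → round up → 67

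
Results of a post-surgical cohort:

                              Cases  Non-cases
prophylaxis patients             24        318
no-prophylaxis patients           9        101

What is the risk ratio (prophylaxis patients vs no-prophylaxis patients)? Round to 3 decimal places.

0.858

risk, prophylaxis patients = 24/342 = 0.0702
risk, no-prophylaxis patients = 9/110 = 0.0818
RR = 0.0702 / 0.0818 = 0.858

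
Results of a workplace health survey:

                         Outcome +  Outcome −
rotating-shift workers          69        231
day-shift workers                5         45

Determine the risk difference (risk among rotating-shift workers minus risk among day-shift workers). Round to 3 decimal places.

RD: 0.130

risk, rotating-shift workers = 69/300 = 0.2300
risk, day-shift workers = 5/50 = 0.1000
risk difference = 0.2300 − 0.1000 = 0.130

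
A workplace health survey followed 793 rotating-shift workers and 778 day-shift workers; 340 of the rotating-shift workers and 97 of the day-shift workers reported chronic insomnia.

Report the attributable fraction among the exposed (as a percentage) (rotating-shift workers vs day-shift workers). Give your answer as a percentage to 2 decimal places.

risk, rotating-shift workers = 340/793 = 0.4288
risk, day-shift workers = 97/778 = 0.1247
AR% = (0.4288 − 0.1247) / 0.4288 = 0.7092 → 70.92%

70.92%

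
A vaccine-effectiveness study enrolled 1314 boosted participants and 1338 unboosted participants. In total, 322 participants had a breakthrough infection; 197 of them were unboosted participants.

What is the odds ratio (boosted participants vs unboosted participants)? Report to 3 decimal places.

boosted participants with the outcome: 322 − 197 = 125
boosted participants without the outcome: 1314 − 125 = 1189
unboosted participants without the outcome: 1338 − 197 = 1141
OR = (125 × 1141) / (1189 × 197) = 142625/234233 ≈ 0.609

OR ≈ 0.609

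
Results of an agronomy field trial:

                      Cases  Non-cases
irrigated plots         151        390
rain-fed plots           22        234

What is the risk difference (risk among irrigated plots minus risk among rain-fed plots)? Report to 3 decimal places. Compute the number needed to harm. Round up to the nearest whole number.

risk, irrigated plots = 151/541 = 0.2791
risk, rain-fed plots = 22/256 = 0.0859
risk difference = 0.2791 − 0.0859 = 0.193
absolute risk difference = 0.193175
1 / 0.193175 = 5.177 → round up → 6

RD = 0.193; NNH = 6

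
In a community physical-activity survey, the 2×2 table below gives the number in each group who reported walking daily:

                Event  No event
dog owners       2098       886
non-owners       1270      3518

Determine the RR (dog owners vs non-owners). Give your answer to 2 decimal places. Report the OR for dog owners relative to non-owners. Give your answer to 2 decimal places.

RR = 2.65; OR = 6.56

risk, dog owners = 2098/2984 = 0.7031
risk, non-owners = 1270/4788 = 0.2652
RR = 0.7031 / 0.2652 = 2.65
odds, dog owners = 2098/886 = 2.3679
odds, non-owners = 1270/3518 = 0.3610
OR = 2.3679 / 0.3610 = 6.56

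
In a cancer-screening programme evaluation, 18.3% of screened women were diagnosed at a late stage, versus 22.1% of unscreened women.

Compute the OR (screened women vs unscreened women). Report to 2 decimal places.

0.79

odds, screened women = 0.1830/0.8170 = 0.2240
odds, unscreened women = 0.2210/0.7790 = 0.2837
OR = 0.2240 / 0.2837 = 0.79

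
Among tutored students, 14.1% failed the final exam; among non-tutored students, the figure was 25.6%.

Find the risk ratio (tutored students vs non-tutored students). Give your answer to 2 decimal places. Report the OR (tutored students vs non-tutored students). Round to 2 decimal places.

RR = 0.1410 / 0.2560 = 0.55
odds, tutored students = 0.1410/0.8590 = 0.1641
odds, non-tutored students = 0.2560/0.7440 = 0.3441
OR = 0.1641 / 0.3441 = 0.48

RR = 0.55; OR = 0.48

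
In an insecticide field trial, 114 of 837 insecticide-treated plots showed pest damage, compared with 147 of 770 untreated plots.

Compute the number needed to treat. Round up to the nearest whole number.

risk, insecticide-treated plots = 114/837 = 0.136201
risk, untreated plots = 147/770 = 0.190909
absolute risk difference = 0.054708
1 / 0.054708 = 18.279 → round up → 19

NNT: 19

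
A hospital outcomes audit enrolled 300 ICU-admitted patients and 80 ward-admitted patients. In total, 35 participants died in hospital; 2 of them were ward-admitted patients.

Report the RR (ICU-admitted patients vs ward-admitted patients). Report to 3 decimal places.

RR ≈ 4.400

ICU-admitted patients with the outcome: 35 − 2 = 33
ICU-admitted patients without the outcome: 300 − 33 = 267
ward-admitted patients without the outcome: 80 − 2 = 78
risk, ICU-admitted patients = 33/300 = 0.11000
risk, ward-admitted patients = 2/80 = 0.02500
RR = 0.11000 / 0.02500 = 4.400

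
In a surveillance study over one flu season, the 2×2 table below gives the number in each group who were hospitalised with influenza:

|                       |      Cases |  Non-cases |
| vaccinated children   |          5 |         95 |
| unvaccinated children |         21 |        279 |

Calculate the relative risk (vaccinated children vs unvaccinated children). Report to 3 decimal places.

RR = 0.714

risk, vaccinated children = 5/100 = 0.0500
risk, unvaccinated children = 21/300 = 0.0700
RR = 0.0500 / 0.0700 = 0.714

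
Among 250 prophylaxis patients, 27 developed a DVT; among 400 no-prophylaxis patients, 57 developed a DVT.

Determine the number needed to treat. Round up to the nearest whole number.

NNT ≈ 29

risk, prophylaxis patients = 27/250 = 0.108000
risk, no-prophylaxis patients = 57/400 = 0.142500
absolute risk difference = 0.034500
1 / 0.034500 = 28.986 → round up → 29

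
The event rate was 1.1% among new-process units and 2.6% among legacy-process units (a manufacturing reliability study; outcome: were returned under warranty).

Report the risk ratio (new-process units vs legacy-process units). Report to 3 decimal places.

RR = 0.01100 / 0.02600 = 0.423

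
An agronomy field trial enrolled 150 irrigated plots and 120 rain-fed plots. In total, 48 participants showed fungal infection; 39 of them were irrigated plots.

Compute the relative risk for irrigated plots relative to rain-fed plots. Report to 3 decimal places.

RR ≈ 3.467

irrigated plots without the outcome: 150 − 39 = 111
rain-fed plots with the outcome: 48 − 39 = 9
rain-fed plots without the outcome: 120 − 9 = 111
risk, irrigated plots = 39/150 = 0.2600
risk, rain-fed plots = 9/120 = 0.0750
RR = 0.2600 / 0.0750 = 3.467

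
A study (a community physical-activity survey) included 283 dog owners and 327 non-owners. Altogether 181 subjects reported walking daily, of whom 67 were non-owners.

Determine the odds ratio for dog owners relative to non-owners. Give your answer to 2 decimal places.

OR = 2.62

dog owners with the outcome: 181 − 67 = 114
dog owners without the outcome: 283 − 114 = 169
non-owners without the outcome: 327 − 67 = 260
OR = (114 × 260) / (169 × 67) = 29640/11323 ≈ 2.62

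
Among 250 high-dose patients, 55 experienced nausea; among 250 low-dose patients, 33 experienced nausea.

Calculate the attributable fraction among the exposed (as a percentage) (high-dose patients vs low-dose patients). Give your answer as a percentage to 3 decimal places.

AR% = 40.000%

risk, high-dose patients = 55/250 = 0.2200
risk, low-dose patients = 33/250 = 0.1320
AR% = (0.2200 − 0.1320) / 0.2200 = 0.4000 → 40.000%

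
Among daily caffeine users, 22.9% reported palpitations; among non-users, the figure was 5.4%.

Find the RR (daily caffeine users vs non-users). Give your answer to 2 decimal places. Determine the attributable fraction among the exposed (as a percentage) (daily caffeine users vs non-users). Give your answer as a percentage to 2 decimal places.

RR = 0.2290 / 0.0540 = 4.24
AR% = (0.2290 − 0.0540) / 0.2290 = 0.7642 → 76.42%

RR = 4.24; AR% = 76.42%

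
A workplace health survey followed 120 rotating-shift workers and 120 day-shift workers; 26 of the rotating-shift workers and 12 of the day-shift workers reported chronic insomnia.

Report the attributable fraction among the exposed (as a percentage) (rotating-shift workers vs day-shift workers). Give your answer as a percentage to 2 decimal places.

AR%: 53.85%

risk, rotating-shift workers = 26/120 = 0.2167
risk, day-shift workers = 12/120 = 0.1000
AR% = (0.2167 − 0.1000) / 0.2167 = 0.5385 → 53.85%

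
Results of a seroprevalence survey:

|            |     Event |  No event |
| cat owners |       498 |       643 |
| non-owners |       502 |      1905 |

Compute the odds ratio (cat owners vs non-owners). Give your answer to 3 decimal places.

odds, cat owners = 498/643 = 0.7745
odds, non-owners = 502/1905 = 0.2635
OR = 0.7745 / 0.2635 = 2.939

2.939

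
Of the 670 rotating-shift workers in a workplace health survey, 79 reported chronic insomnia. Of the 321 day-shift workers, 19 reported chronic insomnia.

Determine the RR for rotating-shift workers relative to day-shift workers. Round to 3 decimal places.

RR = 1.992

risk, rotating-shift workers = 79/670 = 0.1179
risk, day-shift workers = 19/321 = 0.0592
RR = 0.1179 / 0.0592 = 1.992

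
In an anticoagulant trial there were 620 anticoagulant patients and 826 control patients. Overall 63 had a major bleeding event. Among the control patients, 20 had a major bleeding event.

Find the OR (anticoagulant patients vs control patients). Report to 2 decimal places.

OR = 3.00

anticoagulant patients with the outcome: 63 − 20 = 43
anticoagulant patients without the outcome: 620 − 43 = 577
control patients without the outcome: 826 − 20 = 806
OR = (43 × 806) / (577 × 20) = 34658/11540 ≈ 3.00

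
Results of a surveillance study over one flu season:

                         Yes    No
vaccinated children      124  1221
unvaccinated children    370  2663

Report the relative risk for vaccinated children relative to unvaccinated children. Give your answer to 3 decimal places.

risk, vaccinated children = 124/1345 = 0.0922
risk, unvaccinated children = 370/3033 = 0.1220
RR = 0.0922 / 0.1220 = 0.756

RR = 0.756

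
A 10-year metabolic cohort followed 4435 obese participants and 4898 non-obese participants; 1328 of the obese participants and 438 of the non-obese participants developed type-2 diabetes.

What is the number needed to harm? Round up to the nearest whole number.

risk, obese participants = 1328/4435 = 0.299436
risk, non-obese participants = 438/4898 = 0.089424
absolute risk difference = 0.210012
1 / 0.210012 = 4.762 → round up → 5

5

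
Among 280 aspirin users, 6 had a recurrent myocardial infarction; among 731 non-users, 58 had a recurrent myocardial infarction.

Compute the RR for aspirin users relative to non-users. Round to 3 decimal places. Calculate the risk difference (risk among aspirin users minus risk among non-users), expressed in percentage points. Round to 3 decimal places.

risk, aspirin users = 6/280 = 0.02143
risk, non-users = 58/731 = 0.07934
RR = 0.02143 / 0.07934 = 0.270
risk difference = 0.02143 − 0.07934 = -0.05791 → -5.791 percentage points

RR = 0.270; RD = -5.791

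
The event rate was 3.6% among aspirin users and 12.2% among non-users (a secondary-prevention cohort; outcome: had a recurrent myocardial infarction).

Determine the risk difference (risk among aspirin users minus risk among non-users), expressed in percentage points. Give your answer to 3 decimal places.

risk difference = 0.03600 − 0.12200 = -0.08600 → -8.600 percentage points

RD ≈ -8.600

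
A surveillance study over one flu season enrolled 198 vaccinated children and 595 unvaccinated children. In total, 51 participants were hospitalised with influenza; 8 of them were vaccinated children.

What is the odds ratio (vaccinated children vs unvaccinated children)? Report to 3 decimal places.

vaccinated children without the outcome: 198 − 8 = 190
unvaccinated children with the outcome: 51 − 8 = 43
unvaccinated children without the outcome: 595 − 43 = 552
OR = (8 × 552) / (190 × 43) = 4416/8170 ≈ 0.541

OR: 0.541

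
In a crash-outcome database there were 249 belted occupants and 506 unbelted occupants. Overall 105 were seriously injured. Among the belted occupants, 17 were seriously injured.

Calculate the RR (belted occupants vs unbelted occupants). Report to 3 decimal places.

belted occupants without the outcome: 249 − 17 = 232
unbelted occupants with the outcome: 105 − 17 = 88
unbelted occupants without the outcome: 506 − 88 = 418
risk, belted occupants = 17/249 = 0.0683
risk, unbelted occupants = 88/506 = 0.1739
RR = 0.0683 / 0.1739 = 0.393

RR: 0.393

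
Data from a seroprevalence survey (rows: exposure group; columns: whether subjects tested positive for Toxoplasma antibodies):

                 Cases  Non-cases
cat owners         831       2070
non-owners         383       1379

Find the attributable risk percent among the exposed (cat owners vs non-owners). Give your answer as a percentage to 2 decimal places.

24.12%

risk, cat owners = 831/2901 = 0.2865
risk, non-owners = 383/1762 = 0.2174
AR% = (0.2865 − 0.2174) / 0.2865 = 0.2412 → 24.12%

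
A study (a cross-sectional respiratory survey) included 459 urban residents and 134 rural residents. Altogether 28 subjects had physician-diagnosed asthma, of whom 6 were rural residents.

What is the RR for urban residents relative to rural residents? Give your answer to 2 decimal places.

RR ≈ 1.07

urban residents with the outcome: 28 − 6 = 22
urban residents without the outcome: 459 − 22 = 437
rural residents without the outcome: 134 − 6 = 128
risk, urban residents = 22/459 = 0.04793
risk, rural residents = 6/134 = 0.04478
RR = 0.04793 / 0.04478 = 1.07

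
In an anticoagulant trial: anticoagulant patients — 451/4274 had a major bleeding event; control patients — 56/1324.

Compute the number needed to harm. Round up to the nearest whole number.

risk, anticoagulant patients = 451/4274 = 0.105522
risk, control patients = 56/1324 = 0.042296
absolute risk difference = 0.063226
1 / 0.063226 = 15.816 → round up → 16

16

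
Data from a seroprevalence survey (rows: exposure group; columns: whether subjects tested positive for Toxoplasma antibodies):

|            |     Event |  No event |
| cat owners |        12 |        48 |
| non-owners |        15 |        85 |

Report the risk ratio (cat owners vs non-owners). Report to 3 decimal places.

RR = 1.333

risk, cat owners = 12/60 = 0.2000
risk, non-owners = 15/100 = 0.1500
RR = 0.2000 / 0.1500 = 1.333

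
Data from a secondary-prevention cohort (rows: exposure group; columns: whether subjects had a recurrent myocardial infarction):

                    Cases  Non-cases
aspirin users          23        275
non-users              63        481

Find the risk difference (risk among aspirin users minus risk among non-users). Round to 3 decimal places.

risk, aspirin users = 23/298 = 0.0772
risk, non-users = 63/544 = 0.1158
risk difference = 0.0772 − 0.1158 = -0.039

-0.039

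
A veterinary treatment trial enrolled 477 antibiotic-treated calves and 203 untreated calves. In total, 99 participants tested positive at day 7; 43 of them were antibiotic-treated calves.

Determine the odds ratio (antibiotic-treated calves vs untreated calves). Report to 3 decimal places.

OR = 0.260

antibiotic-treated calves without the outcome: 477 − 43 = 434
untreated calves with the outcome: 99 − 43 = 56
untreated calves without the outcome: 203 − 56 = 147
OR = (43 × 147) / (434 × 56) = 6321/24304 ≈ 0.260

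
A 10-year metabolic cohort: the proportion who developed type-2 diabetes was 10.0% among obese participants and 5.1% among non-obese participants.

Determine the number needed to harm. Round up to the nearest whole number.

NNH = 21

absolute risk difference = 0.049000
1 / 0.049000 = 20.408 → round up → 21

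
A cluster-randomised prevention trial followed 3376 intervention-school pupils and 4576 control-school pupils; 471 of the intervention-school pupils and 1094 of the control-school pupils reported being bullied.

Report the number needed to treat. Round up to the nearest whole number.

risk, intervention-school pupils = 471/3376 = 0.139514
risk, control-school pupils = 1094/4576 = 0.239073
absolute risk difference = 0.099559
1 / 0.099559 = 10.044 → round up → 11

NNT = 11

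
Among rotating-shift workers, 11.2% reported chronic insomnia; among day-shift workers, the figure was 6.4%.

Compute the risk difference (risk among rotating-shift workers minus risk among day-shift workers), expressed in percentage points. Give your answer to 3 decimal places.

risk difference = 0.1120 − 0.0640 = 0.0480 → 4.800 percentage points

RD: 4.800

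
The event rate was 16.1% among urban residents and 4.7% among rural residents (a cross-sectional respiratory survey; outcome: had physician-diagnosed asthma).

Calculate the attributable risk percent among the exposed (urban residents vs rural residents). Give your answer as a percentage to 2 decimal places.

AR% = (0.16100 − 0.04700) / 0.16100 = 0.7081 → 70.81%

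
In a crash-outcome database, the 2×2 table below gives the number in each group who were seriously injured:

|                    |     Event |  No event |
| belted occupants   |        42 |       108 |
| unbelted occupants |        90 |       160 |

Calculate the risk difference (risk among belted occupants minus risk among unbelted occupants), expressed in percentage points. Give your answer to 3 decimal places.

risk, belted occupants = 42/150 = 0.2800
risk, unbelted occupants = 90/250 = 0.3600
risk difference = 0.2800 − 0.3600 = -0.0800 → -8.000 percentage points

RD ≈ -8.000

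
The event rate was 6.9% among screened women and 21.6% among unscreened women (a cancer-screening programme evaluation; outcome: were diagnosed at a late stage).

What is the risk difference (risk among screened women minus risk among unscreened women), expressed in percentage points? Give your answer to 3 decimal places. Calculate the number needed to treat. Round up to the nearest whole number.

risk difference = 0.0690 − 0.2160 = -0.1470 → -14.700 percentage points
absolute risk difference = 0.147000
1 / 0.147000 = 6.803 → round up → 7

RD = -14.700; NNT = 7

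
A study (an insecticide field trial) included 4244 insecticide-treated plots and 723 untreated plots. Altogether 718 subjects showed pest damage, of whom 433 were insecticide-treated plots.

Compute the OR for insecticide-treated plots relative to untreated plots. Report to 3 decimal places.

OR: 0.175

insecticide-treated plots without the outcome: 4244 − 433 = 3811
untreated plots with the outcome: 718 − 433 = 285
untreated plots without the outcome: 723 − 285 = 438
OR = (433 × 438) / (3811 × 285) = 189654/1086135 ≈ 0.175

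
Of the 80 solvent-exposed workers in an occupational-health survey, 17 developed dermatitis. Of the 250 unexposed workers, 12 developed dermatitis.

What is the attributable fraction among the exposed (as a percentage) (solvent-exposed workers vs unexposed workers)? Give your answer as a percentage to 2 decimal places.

risk, solvent-exposed workers = 17/80 = 0.21250
risk, unexposed workers = 12/250 = 0.04800
AR% = (0.21250 − 0.04800) / 0.21250 = 0.7741 → 77.41%

AR% = 77.41%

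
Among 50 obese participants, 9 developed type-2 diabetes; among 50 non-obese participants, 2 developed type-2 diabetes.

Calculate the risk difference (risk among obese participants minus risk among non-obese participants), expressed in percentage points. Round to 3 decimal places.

risk, obese participants = 9/50 = 0.18000
risk, non-obese participants = 2/50 = 0.04000
risk difference = 0.18000 − 0.04000 = 0.14000 → 14.000 percentage points

14.000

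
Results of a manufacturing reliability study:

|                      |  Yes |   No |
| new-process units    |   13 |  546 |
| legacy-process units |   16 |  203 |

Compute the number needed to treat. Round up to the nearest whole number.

21

risk, new-process units = 13/559 = 0.023256
risk, legacy-process units = 16/219 = 0.073059
absolute risk difference = 0.049804
1 / 0.049804 = 20.079 → round up → 21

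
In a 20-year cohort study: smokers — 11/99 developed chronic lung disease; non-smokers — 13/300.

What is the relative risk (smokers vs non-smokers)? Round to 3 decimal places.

risk, smokers = 11/99 = 0.11111
risk, non-smokers = 13/300 = 0.04333
RR = 0.11111 / 0.04333 = 2.564

2.564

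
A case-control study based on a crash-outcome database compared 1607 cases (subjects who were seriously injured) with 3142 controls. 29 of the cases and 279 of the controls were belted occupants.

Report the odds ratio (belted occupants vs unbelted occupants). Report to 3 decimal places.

OR = (29 × 2863) / (279 × 1578) = 83027/440262 ≈ 0.189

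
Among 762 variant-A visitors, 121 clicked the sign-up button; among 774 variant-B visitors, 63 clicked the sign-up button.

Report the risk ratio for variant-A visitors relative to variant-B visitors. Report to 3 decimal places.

1.951

risk, variant-A visitors = 121/762 = 0.1588
risk, variant-B visitors = 63/774 = 0.0814
RR = 0.1588 / 0.0814 = 1.951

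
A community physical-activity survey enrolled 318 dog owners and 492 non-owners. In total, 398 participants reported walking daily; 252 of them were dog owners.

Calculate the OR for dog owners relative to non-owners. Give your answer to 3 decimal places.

dog owners without the outcome: 318 − 252 = 66
non-owners with the outcome: 398 − 252 = 146
non-owners without the outcome: 492 − 146 = 346
OR = (252 × 346) / (66 × 146) = 87192/9636 ≈ 9.049

OR = 9.049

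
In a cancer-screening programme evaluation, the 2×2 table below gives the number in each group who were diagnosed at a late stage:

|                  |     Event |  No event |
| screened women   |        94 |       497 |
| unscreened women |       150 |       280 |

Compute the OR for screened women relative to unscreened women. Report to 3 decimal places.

OR = 0.353

odds, screened women = 94/497 = 0.1891
odds, unscreened women = 150/280 = 0.5357
OR = 0.1891 / 0.5357 = 0.353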